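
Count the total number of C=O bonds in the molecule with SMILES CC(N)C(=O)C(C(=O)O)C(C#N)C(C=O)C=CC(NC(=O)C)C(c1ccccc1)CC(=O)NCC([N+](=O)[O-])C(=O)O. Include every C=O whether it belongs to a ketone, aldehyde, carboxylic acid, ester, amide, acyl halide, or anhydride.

CO: ketone, 1 C=O (running total 1).
CH(COOH): carboxylic acid, 1 C=O (running total 2).
CH(CHO): aldehyde, 1 C=O (running total 3).
CH(NHCOCH3): amide, 1 C=O (running total 4).
CH2CONHCH2: amide, 1 C=O (running total 5).
COOH: carboxylic acid, 1 C=O (running total 6).

6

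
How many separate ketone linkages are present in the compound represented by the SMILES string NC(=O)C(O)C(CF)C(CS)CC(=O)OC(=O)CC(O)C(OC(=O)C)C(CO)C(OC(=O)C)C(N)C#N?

Reading the structure from left to right:
  H2NCO: –C(=O)NH2: carbonyl C bonded to C and to N → amide (the N is not a separate amine).
  CH(OH): –OH on an sp³ carbon → alcohol (secondary).
  CH(CH2F): pendant –CH2X: halogen on sp³ carbon → alkyl halide.
  CH(CH2SH): pendant –CH2SH → thiol.
  CH2CO-O-COCH2: two acyl groups sharing one oxygen, –C(=O)–O–C(=O)– → anhydride.
  CH(OH): –OH on an sp³ carbon → alcohol (secondary).
  CH(OCOCH3): pendant –OC(=O)CH3: an acyloxy group → ester.
  CH(CH2OH): pendant –CH2OH on an sp³ backbone C → alcohol.
  CH(OCOCH3): pendant –OC(=O)CH3: an acyloxy group → ester.
  CH(NH2): –NH2 on an sp³ carbon with no adjacent C=O → amine.
  CN: –C≡N: carbon triple-bonded to nitrogen → nitrile.
No segment is a ketone: H2NCO is amide, not ketone; CH2CO-O-COCH2 is anhydride, not ketone; CH(OCOCH3) is ester, not ketone. → 0.

0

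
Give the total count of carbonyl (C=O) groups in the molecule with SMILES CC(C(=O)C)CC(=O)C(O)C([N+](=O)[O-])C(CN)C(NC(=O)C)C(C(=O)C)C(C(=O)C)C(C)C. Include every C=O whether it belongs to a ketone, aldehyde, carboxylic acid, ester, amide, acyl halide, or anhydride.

5

CH(COCH3): ketone, 1 C=O (running total 1).
CO: ketone, 1 C=O (running total 2).
CH(NHCOCH3): amide, 1 C=O (running total 3).
CH(COCH3): ketone, 1 C=O (running total 4).
CH(COCH3): ketone, 1 C=O (running total 5).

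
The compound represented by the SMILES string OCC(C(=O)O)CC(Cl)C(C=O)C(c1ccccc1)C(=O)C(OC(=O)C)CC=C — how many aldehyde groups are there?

1

Working along the chain:
  HOCH2: HO– on an sp³ carbon → alcohol.
  CH(COOH): pendant –COOH: carbonyl C bonded to C and –OH → carboxylic acid.
  CH(Cl): halogen on an sp³ carbon → alkyl halide.
  CH(CHO): pendant –CHO: carbonyl C bonded to C and H → aldehyde.
  CH(C6H5): pendant –C6H5: benzene ring → arene.
  CO: –C(=O)– with carbon on both sides → ketone.
  CH(OCOCH3): pendant –OC(=O)CH3: an acyloxy group → ester.
  CH=CH2: C=C double bond → alkene.
Aldehyde appears at: CH(CHO) → 1.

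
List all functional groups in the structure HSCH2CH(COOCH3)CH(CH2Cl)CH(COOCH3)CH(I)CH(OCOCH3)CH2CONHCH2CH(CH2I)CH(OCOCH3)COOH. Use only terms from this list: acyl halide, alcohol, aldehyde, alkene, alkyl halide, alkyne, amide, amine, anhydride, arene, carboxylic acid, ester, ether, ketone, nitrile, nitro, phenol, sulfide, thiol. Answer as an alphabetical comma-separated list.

–SH on an sp³ carbon → thiol.
pendant –COOCH3: carbonyl C bonded to C and –OCH3 → ester.
pendant –CH2X: halogen on sp³ carbon → alkyl halide.
pendant –COOCH3: carbonyl C bonded to C and –OCH3 → ester.
halogen on an sp³ carbon → alkyl halide.
pendant –OC(=O)CH3: an acyloxy group → ester.
–C(=O)–N– linkage → amide (the N is not an amine).
pendant –CH2X: halogen on sp³ carbon → alkyl halide.
pendant –OC(=O)CH3: an acyloxy group → ester.
–COOH: carbonyl C bonded to –OH and C → carboxylic acid (the –OH is not a separate alcohol).

alkyl halide, amide, carboxylic acid, ester, thiol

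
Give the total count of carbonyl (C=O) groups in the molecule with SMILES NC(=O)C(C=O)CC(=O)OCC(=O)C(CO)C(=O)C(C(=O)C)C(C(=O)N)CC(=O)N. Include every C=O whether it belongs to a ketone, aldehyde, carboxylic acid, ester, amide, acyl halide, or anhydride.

H2NCO: amide, 1 C=O (running total 1).
CH(CHO): aldehyde, 1 C=O (running total 2).
CH2COOCH2: ester, 1 C=O (running total 3).
CO: ketone, 1 C=O (running total 4).
CO: ketone, 1 C=O (running total 5).
CH(COCH3): ketone, 1 C=O (running total 6).
CH(CONH2): amide, 1 C=O (running total 7).
CONH2: amide, 1 C=O (running total 8).

8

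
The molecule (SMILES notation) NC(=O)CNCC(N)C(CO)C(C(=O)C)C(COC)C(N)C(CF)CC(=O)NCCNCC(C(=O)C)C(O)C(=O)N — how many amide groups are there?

3

Reading the structure from left to right:
  H2NCO: –C(=O)NH2: carbonyl C bonded to C and to N → amide (the N is not a separate amine).
  CH2NHCH2: C–N–C with sp³ carbons and no adjacent C=O → amine (secondary).
  CH(NH2): –NH2 on an sp³ carbon with no adjacent C=O → amine.
  CH(CH2OH): pendant –CH2OH on an sp³ backbone C → alcohol.
  CH(COCH3): pendant –COCH3: carbonyl C bonded to two carbons → ketone.
  CH(CH2OCH3): pendant –CH2OCH3: C–O–C linkage → ether.
  CH(NH2): –NH2 on an sp³ carbon with no adjacent C=O → amine.
  CH(CH2F): pendant –CH2X: halogen on sp³ carbon → alkyl halide.
  CH2CONHCH2: –C(=O)–N– linkage → amide (the N is not an amine).
  CH2NHCH2: C–N–C with sp³ carbons and no adjacent C=O → amine (secondary).
  CH(COCH3): pendant –COCH3: carbonyl C bonded to two carbons → ketone.
  CH(OH): –OH on an sp³ carbon → alcohol (secondary).
  CONH2: –C(=O)NH2: carbonyl C bonded to C and to N → amide (the N is not a separate amine).
Amide appears at: H2NCO, CH2CONHCH2, CONH2 → 3.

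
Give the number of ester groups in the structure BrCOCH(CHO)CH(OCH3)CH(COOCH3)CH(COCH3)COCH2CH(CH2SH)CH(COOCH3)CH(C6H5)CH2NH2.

2

–C(=O)Br: carbonyl C bonded to C and to a halogen → acyl halide (not alkyl halide).
pendant –CHO: carbonyl C bonded to C and H → aldehyde.
pendant –OCH3: C–O–C with sp³ C, no adjacent C=O → ether.
pendant –COOCH3: carbonyl C bonded to C and –OCH3 → ester.
pendant –COCH3: carbonyl C bonded to two carbons → ketone.
–C(=O)– with carbon on both sides → ketone.
pendant –CH2SH → thiol.
pendant –COOCH3: carbonyl C bonded to C and –OCH3 → ester.
pendant –C6H5: benzene ring → arene.
–NH2 on an sp³ carbon with no adjacent C=O → amine.
Ester appears at: CH(COOCH3), CH(COOCH3) → 2.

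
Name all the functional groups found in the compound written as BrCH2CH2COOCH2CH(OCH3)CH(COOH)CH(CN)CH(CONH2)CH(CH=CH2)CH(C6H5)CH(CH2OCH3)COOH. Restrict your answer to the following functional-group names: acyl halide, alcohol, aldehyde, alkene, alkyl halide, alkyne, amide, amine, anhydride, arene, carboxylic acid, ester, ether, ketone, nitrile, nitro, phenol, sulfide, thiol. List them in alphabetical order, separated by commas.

alkene, alkyl halide, amide, arene, carboxylic acid, ester, ether, nitrile

halogen on an sp³ carbon → alkyl halide.
–C(=O)–O–C with C on the carbonyl side → ester.
pendant –OCH3: C–O–C with sp³ C, no adjacent C=O → ether.
pendant –COOH: carbonyl C bonded to C and –OH → carboxylic acid.
pendant –C≡N: nitrile.
pendant –CONH2: carbonyl C bonded to C and N → amide.
pendant –CH=CH2: C=C double bond → alkene.
pendant –C6H5: benzene ring → arene.
pendant –CH2OCH3: C–O–C linkage → ether.
–COOH: carbonyl C bonded to –OH and C → carboxylic acid (the –OH is not a separate alcohol).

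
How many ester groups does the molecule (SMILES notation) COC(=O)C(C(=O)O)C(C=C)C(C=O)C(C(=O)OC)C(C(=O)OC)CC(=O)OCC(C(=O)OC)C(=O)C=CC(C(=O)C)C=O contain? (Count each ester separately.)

CH3O–C(=O)–: carbonyl C bonded to C and to –OCH3 → ester (not ketone + ether).
pendant –COOH: carbonyl C bonded to C and –OH → carboxylic acid.
pendant –CH=CH2: C=C double bond → alkene.
pendant –CHO: carbonyl C bonded to C and H → aldehyde.
pendant –COOCH3: carbonyl C bonded to C and –OCH3 → ester.
pendant –COOCH3: carbonyl C bonded to C and –OCH3 → ester.
–C(=O)–O–C with C on the carbonyl side → ester.
pendant –COOCH3: carbonyl C bonded to C and –OCH3 → ester.
–C(=O)– with carbon on both sides → ketone.
C=C double bond → alkene.
pendant –COCH3: carbonyl C bonded to two carbons → ketone.
terminal –CHO: carbonyl C bonded to H and C → aldehyde.
Ester appears at: CH3OOC, CH(COOCH3), CH(COOCH3), CH2COOCH2, CH(COOCH3) → 5.

5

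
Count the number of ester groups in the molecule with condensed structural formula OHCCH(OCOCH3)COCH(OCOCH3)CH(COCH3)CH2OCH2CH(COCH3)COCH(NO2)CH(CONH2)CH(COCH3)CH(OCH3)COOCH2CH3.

3

Taking each segment in turn:
  OHC: terminal –CHO: carbonyl C bonded to H and C → aldehyde.
  CH(OCOCH3): pendant –OC(=O)CH3: an acyloxy group → ester.
  CO: –C(=O)– with carbon on both sides → ketone.
  CH(OCOCH3): pendant –OC(=O)CH3: an acyloxy group → ester.
  CH(COCH3): pendant –COCH3: carbonyl C bonded to two carbons → ketone.
  CH2OCH2: C–O–C with sp³ carbons on both sides and no adjacent C=O → ether.
  CH(COCH3): pendant –COCH3: carbonyl C bonded to two carbons → ketone.
  CO: –C(=O)– with carbon on both sides → ketone.
  CH(NO2): –NO2 on an sp³ carbon → nitro (the N=O is not a carbonyl).
  CH(CONH2): pendant –CONH2: carbonyl C bonded to C and N → amide.
  CH(COCH3): pendant –COCH3: carbonyl C bonded to two carbons → ketone.
  CH(OCH3): pendant –OCH3: C–O–C with sp³ C, no adjacent C=O → ether.
  COOCH2CH3: –C(=O)OCH2CH3: carbonyl C bonded to C and to –OEt → ester.
Ester appears at: CH(OCOCH3), CH(OCOCH3), COOCH2CH3 → 3.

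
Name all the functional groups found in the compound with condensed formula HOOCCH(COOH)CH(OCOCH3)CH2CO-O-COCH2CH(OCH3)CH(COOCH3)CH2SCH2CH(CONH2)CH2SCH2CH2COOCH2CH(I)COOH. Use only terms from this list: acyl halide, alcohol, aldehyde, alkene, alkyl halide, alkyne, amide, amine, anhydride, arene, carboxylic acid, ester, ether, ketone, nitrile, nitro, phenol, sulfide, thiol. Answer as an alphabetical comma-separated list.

–COOH: carbonyl C bonded to –OH and C → carboxylic acid (the –OH is not a separate alcohol).
pendant –COOH: carbonyl C bonded to C and –OH → carboxylic acid.
pendant –OC(=O)CH3: an acyloxy group → ester.
two acyl groups sharing one oxygen, –C(=O)–O–C(=O)– → anhydride.
pendant –OCH3: C–O–C with sp³ C, no adjacent C=O → ether.
pendant –COOCH3: carbonyl C bonded to C and –OCH3 → ester.
C–S–C linkage → sulfide (thioether).
pendant –CONH2: carbonyl C bonded to C and N → amide.
C–S–C linkage → sulfide (thioether).
–C(=O)–O–C with C on the carbonyl side → ester.
halogen on an sp³ carbon → alkyl halide.
–COOH: carbonyl C bonded to –OH and C → carboxylic acid (the –OH is not a separate alcohol).

alkyl halide, amide, anhydride, carboxylic acid, ester, ether, sulfide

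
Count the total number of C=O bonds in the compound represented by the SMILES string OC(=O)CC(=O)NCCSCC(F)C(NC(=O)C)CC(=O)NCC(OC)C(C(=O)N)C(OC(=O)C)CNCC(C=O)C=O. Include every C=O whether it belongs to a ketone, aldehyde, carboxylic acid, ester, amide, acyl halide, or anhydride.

8

HOOC: carboxylic acid, 1 C=O (running total 1).
CH2CONHCH2: amide, 1 C=O (running total 2).
CH(NHCOCH3): amide, 1 C=O (running total 3).
CH2CONHCH2: amide, 1 C=O (running total 4).
CH(CONH2): amide, 1 C=O (running total 5).
CH(OCOCH3): ester, 1 C=O (running total 6).
CH(CHO): aldehyde, 1 C=O (running total 7).
CHO: aldehyde, 1 C=O (running total 8).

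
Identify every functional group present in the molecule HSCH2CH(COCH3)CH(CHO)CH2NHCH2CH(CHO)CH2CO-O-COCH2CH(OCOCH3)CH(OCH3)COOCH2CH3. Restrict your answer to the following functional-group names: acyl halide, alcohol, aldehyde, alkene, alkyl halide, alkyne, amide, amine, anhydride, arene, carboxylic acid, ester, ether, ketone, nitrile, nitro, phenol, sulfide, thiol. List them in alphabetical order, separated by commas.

–SH on an sp³ carbon → thiol.
pendant –COCH3: carbonyl C bonded to two carbons → ketone.
pendant –CHO: carbonyl C bonded to C and H → aldehyde.
C–N–C with sp³ carbons and no adjacent C=O → amine (secondary).
pendant –CHO: carbonyl C bonded to C and H → aldehyde.
two acyl groups sharing one oxygen, –C(=O)–O–C(=O)– → anhydride.
pendant –OC(=O)CH3: an acyloxy group → ester.
pendant –OCH3: C–O–C with sp³ C, no adjacent C=O → ether.
–C(=O)OCH2CH3: carbonyl C bonded to C and to –OEt → ester.

aldehyde, amine, anhydride, ester, ether, ketone, thiol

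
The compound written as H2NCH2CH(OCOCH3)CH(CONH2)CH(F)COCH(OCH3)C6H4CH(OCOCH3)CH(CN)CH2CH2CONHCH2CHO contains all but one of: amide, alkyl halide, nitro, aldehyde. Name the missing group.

aldehyde: present (CHO — terminal –CHO: carbonyl C bonded to H and C → aldehyde).
alkyl halide: present (CH(F) — halogen on an sp³ carbon → alkyl halide).
amide: present (CH(CONH2) — pendant –CONH2: carbonyl C bonded to C and N → amide).
nitro: no segment matches this pattern.

nitro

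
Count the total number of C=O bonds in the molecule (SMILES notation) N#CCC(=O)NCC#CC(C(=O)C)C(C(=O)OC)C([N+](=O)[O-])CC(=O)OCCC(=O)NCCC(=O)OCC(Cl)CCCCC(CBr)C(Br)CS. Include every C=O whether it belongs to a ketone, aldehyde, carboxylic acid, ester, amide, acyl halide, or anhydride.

6

CH2CONHCH2: amide, 1 C=O (running total 1).
CH(COCH3): ketone, 1 C=O (running total 2).
CH(COOCH3): ester, 1 C=O (running total 3).
CH2COOCH2: ester, 1 C=O (running total 4).
CH2CONHCH2: amide, 1 C=O (running total 5).
CH2COOCH2: ester, 1 C=O (running total 6).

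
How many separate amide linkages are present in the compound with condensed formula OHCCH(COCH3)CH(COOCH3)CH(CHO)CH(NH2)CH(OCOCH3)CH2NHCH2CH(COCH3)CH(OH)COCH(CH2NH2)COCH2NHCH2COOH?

0

Working along the chain:
  OHC: terminal –CHO: carbonyl C bonded to H and C → aldehyde.
  CH(COCH3): pendant –COCH3: carbonyl C bonded to two carbons → ketone.
  CH(COOCH3): pendant –COOCH3: carbonyl C bonded to C and –OCH3 → ester.
  CH(CHO): pendant –CHO: carbonyl C bonded to C and H → aldehyde.
  CH(NH2): –NH2 on an sp³ carbon with no adjacent C=O → amine.
  CH(OCOCH3): pendant –OC(=O)CH3: an acyloxy group → ester.
  CH2NHCH2: C–N–C with sp³ carbons and no adjacent C=O → amine (secondary).
  CH(COCH3): pendant –COCH3: carbonyl C bonded to two carbons → ketone.
  CH(OH): –OH on an sp³ carbon → alcohol (secondary).
  CO: –C(=O)– with carbon on both sides → ketone.
  CH(CH2NH2): pendant –CH2NH2: N on sp³ C, no adjacent C=O → amine.
  CO: –C(=O)– with carbon on both sides → ketone.
  CH2NHCH2: C–N–C with sp³ carbons and no adjacent C=O → amine (secondary).
  COOH: –COOH: carbonyl C bonded to –OH and C → carboxylic acid (the –OH is not a separate alcohol).
No segment is a amide: CH(NH2) is amine, not amide; CH2NHCH2 is amine, not amide; CH(CH2NH2) is amine, not amide. → 0.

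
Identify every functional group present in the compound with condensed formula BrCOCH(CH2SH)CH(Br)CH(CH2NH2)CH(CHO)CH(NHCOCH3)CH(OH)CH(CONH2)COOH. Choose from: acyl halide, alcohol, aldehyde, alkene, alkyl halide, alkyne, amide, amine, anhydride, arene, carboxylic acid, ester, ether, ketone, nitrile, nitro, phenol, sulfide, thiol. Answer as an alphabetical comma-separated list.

acyl halide, alcohol, aldehyde, alkyl halide, amide, amine, carboxylic acid, thiol

Taking each segment in turn:
  BrCO: –C(=O)Br: carbonyl C bonded to C and to a halogen → acyl halide (not alkyl halide).
  CH(CH2SH): pendant –CH2SH → thiol.
  CH(Br): halogen on an sp³ carbon → alkyl halide.
  CH(CH2NH2): pendant –CH2NH2: N on sp³ C, no adjacent C=O → amine.
  CH(CHO): pendant –CHO: carbonyl C bonded to C and H → aldehyde.
  CH(NHCOCH3): pendant –NHC(=O)CH3: N bonded to a carbonyl → amide (not amine).
  CH(OH): –OH on an sp³ carbon → alcohol (secondary).
  CH(CONH2): pendant –CONH2: carbonyl C bonded to C and N → amide.
  COOH: –COOH: carbonyl C bonded to –OH and C → carboxylic acid (the –OH is not a separate alcohol).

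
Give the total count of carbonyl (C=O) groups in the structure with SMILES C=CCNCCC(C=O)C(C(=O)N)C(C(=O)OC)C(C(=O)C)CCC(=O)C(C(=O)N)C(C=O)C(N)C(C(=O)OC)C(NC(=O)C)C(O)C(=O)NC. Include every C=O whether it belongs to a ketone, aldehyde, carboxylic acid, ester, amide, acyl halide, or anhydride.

10

CH(CHO): aldehyde, 1 C=O (running total 1).
CH(CONH2): amide, 1 C=O (running total 2).
CH(COOCH3): ester, 1 C=O (running total 3).
CH(COCH3): ketone, 1 C=O (running total 4).
CO: ketone, 1 C=O (running total 5).
CH(CONH2): amide, 1 C=O (running total 6).
CH(CHO): aldehyde, 1 C=O (running total 7).
CH(COOCH3): ester, 1 C=O (running total 8).
CH(NHCOCH3): amide, 1 C=O (running total 9).
CONHCH3: amide, 1 C=O (running total 10).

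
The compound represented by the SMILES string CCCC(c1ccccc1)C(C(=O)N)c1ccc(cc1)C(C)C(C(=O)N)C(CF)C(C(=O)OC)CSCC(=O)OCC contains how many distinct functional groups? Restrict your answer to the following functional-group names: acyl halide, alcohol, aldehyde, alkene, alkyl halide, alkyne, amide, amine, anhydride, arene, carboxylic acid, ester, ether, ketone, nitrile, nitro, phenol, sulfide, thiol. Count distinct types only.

pendant –C6H5: benzene ring → arene.
pendant –CONH2: carbonyl C bonded to C and N → amide.
para-disubstituted benzene ring → arene.
pendant –CONH2: carbonyl C bonded to C and N → amide.
pendant –CH2X: halogen on sp³ carbon → alkyl halide.
pendant –COOCH3: carbonyl C bonded to C and –OCH3 → ester.
C–S–C linkage → sulfide (thioether).
–C(=O)OCH2CH3: carbonyl C bonded to C and to –OEt → ester.
Distinct types present: alkyl halide, amide, arene, ester, sulfide.

5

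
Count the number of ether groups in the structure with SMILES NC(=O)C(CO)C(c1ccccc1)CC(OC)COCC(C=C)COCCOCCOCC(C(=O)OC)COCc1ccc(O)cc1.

–C(=O)NH2: carbonyl C bonded to C and to N → amide (the N is not a separate amine).
pendant –CH2OH on an sp³ backbone C → alcohol.
pendant –C6H5: benzene ring → arene.
pendant –OCH3: C–O–C with sp³ C, no adjacent C=O → ether.
C–O–C with sp³ carbons on both sides and no adjacent C=O → ether.
pendant –CH=CH2: C=C double bond → alkene.
C–O–C with sp³ carbons on both sides and no adjacent C=O → ether.
C–O–C with sp³ carbons on both sides and no adjacent C=O → ether.
C–O–C with sp³ carbons on both sides and no adjacent C=O → ether.
pendant –COOCH3: carbonyl C bonded to C and –OCH3 → ester.
C–O–C with sp³ carbons on both sides and no adjacent C=O → ether.
–OH attached directly to an aromatic ring → phenol (not alcohol); the ring itself is an arene.
Ether appears at: CH(OCH3), CH2OCH2, CH2OCH2, CH2OCH2, CH2OCH2, CH2OCH2 → 6.

6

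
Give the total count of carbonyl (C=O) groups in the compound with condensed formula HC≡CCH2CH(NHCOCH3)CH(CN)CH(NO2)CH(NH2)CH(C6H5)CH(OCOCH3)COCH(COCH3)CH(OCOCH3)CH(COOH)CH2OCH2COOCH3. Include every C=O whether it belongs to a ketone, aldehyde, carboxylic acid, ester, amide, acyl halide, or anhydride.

CH(NHCOCH3): amide, 1 C=O (running total 1).
CH(OCOCH3): ester, 1 C=O (running total 2).
CO: ketone, 1 C=O (running total 3).
CH(COCH3): ketone, 1 C=O (running total 4).
CH(OCOCH3): ester, 1 C=O (running total 5).
CH(COOH): carboxylic acid, 1 C=O (running total 6).
COOCH3: ester, 1 C=O (running total 7).

7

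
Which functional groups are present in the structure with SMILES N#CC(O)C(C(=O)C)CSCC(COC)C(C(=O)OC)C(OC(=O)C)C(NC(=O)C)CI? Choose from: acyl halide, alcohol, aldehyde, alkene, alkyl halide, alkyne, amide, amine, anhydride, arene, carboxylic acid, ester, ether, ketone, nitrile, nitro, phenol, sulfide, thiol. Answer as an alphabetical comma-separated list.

N≡C–: carbon triple-bonded to nitrogen → nitrile.
–OH on an sp³ carbon → alcohol (secondary).
pendant –COCH3: carbonyl C bonded to two carbons → ketone.
C–S–C linkage → sulfide (thioether).
pendant –CH2OCH3: C–O–C linkage → ether.
pendant –COOCH3: carbonyl C bonded to C and –OCH3 → ester.
pendant –OC(=O)CH3: an acyloxy group → ester.
pendant –NHC(=O)CH3: N bonded to a carbonyl → amide (not amine).
halogen on an sp³ carbon → alkyl halide.

alcohol, alkyl halide, amide, ester, ether, ketone, nitrile, sulfide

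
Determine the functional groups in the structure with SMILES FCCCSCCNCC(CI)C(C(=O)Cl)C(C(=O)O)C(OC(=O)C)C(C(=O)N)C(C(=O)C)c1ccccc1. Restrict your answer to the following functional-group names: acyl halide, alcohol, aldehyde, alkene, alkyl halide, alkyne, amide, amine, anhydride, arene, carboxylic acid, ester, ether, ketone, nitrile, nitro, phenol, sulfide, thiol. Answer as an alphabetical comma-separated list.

halogen on an sp³ carbon → alkyl halide.
C–S–C linkage → sulfide (thioether).
C–N–C with sp³ carbons and no adjacent C=O → amine (secondary).
pendant –CH2X: halogen on sp³ carbon → alkyl halide.
pendant –C(=O)X: carbonyl C bonded to C and halogen → acyl halide.
pendant –COOH: carbonyl C bonded to C and –OH → carboxylic acid.
pendant –OC(=O)CH3: an acyloxy group → ester.
pendant –CONH2: carbonyl C bonded to C and N → amide.
pendant –COCH3: carbonyl C bonded to two carbons → ketone.
–C6H5 phenyl ring → arene.

acyl halide, alkyl halide, amide, amine, arene, carboxylic acid, ester, ketone, sulfide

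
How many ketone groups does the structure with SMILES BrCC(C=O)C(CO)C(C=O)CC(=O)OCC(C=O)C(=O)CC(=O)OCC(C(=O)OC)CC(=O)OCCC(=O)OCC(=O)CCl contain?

Working along the chain:
  BrCH2: halogen on an sp³ carbon → alkyl halide.
  CH(CHO): pendant –CHO: carbonyl C bonded to C and H → aldehyde.
  CH(CH2OH): pendant –CH2OH on an sp³ backbone C → alcohol.
  CH(CHO): pendant –CHO: carbonyl C bonded to C and H → aldehyde.
  CH2COOCH2: –C(=O)–O–C with C on the carbonyl side → ester.
  CH(CHO): pendant –CHO: carbonyl C bonded to C and H → aldehyde.
  CO: –C(=O)– with carbon on both sides → ketone.
  CH2COOCH2: –C(=O)–O–C with C on the carbonyl side → ester.
  CH(COOCH3): pendant –COOCH3: carbonyl C bonded to C and –OCH3 → ester.
  CH2COOCH2: –C(=O)–O–C with C on the carbonyl side → ester.
  CH2COOCH2: –C(=O)–O–C with C on the carbonyl side → ester.
  CO: –C(=O)– with carbon on both sides → ketone.
  CH2Cl: halogen on an sp³ carbon → alkyl halide.
Ketone appears at: CO, CO → 2.

2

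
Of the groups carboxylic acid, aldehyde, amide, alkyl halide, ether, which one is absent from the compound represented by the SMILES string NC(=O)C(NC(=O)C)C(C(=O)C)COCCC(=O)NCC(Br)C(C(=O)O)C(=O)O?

aldehyde

carboxylic acid: present (CH(COOH) — pendant –COOH: carbonyl C bonded to C and –OH → carboxylic acid).
amide: present (H2NCO — –C(=O)NH2: carbonyl C bonded to C and to N → amide (the N is not a separate amine)).
alkyl halide: present (CH(Br) — halogen on an sp³ carbon → alkyl halide).
ether: present (CH2OCH2 — C–O–C with sp³ carbons on both sides and no adjacent C=O → ether).
aldehyde: absent. In CH(COCH3), the carbonyl carbon is bonded to two carbons, so it is a ketone, not an aldehyde. In each of CH(COOH) and COOH, the carbonyl carbon bears –OH, not –H, so it is a carboxylic acid.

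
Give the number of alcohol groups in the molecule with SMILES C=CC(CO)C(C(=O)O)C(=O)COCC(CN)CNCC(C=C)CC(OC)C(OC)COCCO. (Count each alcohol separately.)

Reading the structure from left to right:
  CH2=CH: C=C double bond → alkene.
  CH(CH2OH): pendant –CH2OH on an sp³ backbone C → alcohol.
  CH(COOH): pendant –COOH: carbonyl C bonded to C and –OH → carboxylic acid.
  CO: –C(=O)– with carbon on both sides → ketone.
  CH2OCH2: C–O–C with sp³ carbons on both sides and no adjacent C=O → ether.
  CH(CH2NH2): pendant –CH2NH2: N on sp³ C, no adjacent C=O → amine.
  CH2NHCH2: C–N–C with sp³ carbons and no adjacent C=O → amine (secondary).
  CH(CH=CH2): pendant –CH=CH2: C=C double bond → alkene.
  CH(OCH3): pendant –OCH3: C–O–C with sp³ C, no adjacent C=O → ether.
  CH(OCH3): pendant –OCH3: C–O–C with sp³ C, no adjacent C=O → ether.
  CH2OCH2: C–O–C with sp³ carbons on both sides and no adjacent C=O → ether.
  CH2OH: –OH on an sp³ carbon → alcohol.
Alcohol appears at: CH(CH2OH), CH2OH → 2.

2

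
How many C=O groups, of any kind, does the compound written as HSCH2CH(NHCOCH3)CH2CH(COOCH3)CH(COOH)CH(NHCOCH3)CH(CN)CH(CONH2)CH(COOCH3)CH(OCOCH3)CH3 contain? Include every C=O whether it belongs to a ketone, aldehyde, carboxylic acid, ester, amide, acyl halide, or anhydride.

7

CH(NHCOCH3): amide, 1 C=O (running total 1).
CH(COOCH3): ester, 1 C=O (running total 2).
CH(COOH): carboxylic acid, 1 C=O (running total 3).
CH(NHCOCH3): amide, 1 C=O (running total 4).
CH(CONH2): amide, 1 C=O (running total 5).
CH(COOCH3): ester, 1 C=O (running total 6).
CH(OCOCH3): ester, 1 C=O (running total 7).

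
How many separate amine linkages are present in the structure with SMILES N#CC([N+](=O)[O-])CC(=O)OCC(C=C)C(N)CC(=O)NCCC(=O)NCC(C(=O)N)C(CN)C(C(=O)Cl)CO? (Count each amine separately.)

N≡C–: carbon triple-bonded to nitrogen → nitrile.
–NO2 on an sp³ carbon → nitro (the N=O is not a carbonyl).
–C(=O)–O–C with C on the carbonyl side → ester.
pendant –CH=CH2: C=C double bond → alkene.
–NH2 on an sp³ carbon with no adjacent C=O → amine.
–C(=O)–N– linkage → amide (the N is not an amine).
–C(=O)–N– linkage → amide (the N is not an amine).
pendant –CONH2: carbonyl C bonded to C and N → amide.
pendant –CH2NH2: N on sp³ C, no adjacent C=O → amine.
pendant –C(=O)X: carbonyl C bonded to C and halogen → acyl halide.
–OH on an sp³ carbon → alcohol.
Amine appears at: CH(NH2), CH(CH2NH2) → 2.

2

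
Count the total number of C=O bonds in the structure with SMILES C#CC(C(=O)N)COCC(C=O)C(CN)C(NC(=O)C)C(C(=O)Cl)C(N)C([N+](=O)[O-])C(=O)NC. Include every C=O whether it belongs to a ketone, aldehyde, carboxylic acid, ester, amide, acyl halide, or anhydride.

5

CH(CONH2): amide, 1 C=O (running total 1).
CH(CHO): aldehyde, 1 C=O (running total 2).
CH(NHCOCH3): amide, 1 C=O (running total 3).
CH(COCl): acyl halide, 1 C=O (running total 4).
CONHCH3: amide, 1 C=O (running total 5).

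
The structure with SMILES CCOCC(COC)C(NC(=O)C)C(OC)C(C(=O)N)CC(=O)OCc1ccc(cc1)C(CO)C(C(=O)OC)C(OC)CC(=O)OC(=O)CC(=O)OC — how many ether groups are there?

4

C–O–C with sp³ carbons on both sides and no adjacent C=O → ether.
pendant –CH2OCH3: C–O–C linkage → ether.
pendant –NHC(=O)CH3: N bonded to a carbonyl → amide (not amine).
pendant –OCH3: C–O–C with sp³ C, no adjacent C=O → ether.
pendant –CONH2: carbonyl C bonded to C and N → amide.
–C(=O)–O–C with C on the carbonyl side → ester.
para-disubstituted benzene ring → arene.
pendant –CH2OH on an sp³ backbone C → alcohol.
pendant –COOCH3: carbonyl C bonded to C and –OCH3 → ester.
pendant –OCH3: C–O–C with sp³ C, no adjacent C=O → ether.
two acyl groups sharing one oxygen, –C(=O)–O–C(=O)– → anhydride.
–C(=O)OCH3: carbonyl C bonded to C and to –OCH3 → ester (not ketone + ether).
Ether appears at: CH2OCH2, CH(CH2OCH3), CH(OCH3), CH(OCH3) → 4.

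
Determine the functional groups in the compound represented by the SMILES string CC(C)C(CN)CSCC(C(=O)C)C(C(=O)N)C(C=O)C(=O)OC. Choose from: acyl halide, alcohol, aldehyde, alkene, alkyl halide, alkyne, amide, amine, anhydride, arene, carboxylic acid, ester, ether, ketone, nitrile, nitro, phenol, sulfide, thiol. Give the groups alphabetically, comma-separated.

aldehyde, amide, amine, ester, ketone, sulfide

Working along the chain:
  CH(CH2NH2): pendant –CH2NH2: N on sp³ C, no adjacent C=O → amine.
  CH2SCH2: C–S–C linkage → sulfide (thioether).
  CH(COCH3): pendant –COCH3: carbonyl C bonded to two carbons → ketone.
  CH(CONH2): pendant –CONH2: carbonyl C bonded to C and N → amide.
  CH(CHO): pendant –CHO: carbonyl C bonded to C and H → aldehyde.
  COOCH3: –C(=O)OCH3: carbonyl C bonded to C and to –OCH3 → ester (not ketone + ether).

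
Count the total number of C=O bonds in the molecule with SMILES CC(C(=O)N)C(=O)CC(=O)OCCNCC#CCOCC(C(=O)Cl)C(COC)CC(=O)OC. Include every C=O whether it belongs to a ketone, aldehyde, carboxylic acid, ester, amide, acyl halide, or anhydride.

5

CH(CONH2): amide, 1 C=O (running total 1).
CO: ketone, 1 C=O (running total 2).
CH2COOCH2: ester, 1 C=O (running total 3).
CH(COCl): acyl halide, 1 C=O (running total 4).
COOCH3: ester, 1 C=O (running total 5).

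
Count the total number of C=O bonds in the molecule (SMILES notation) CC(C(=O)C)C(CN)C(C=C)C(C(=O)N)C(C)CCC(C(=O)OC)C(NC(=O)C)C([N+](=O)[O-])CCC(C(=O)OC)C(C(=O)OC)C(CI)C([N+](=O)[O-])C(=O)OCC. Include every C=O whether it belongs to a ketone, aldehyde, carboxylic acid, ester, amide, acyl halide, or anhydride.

CH(COCH3): ketone, 1 C=O (running total 1).
CH(CONH2): amide, 1 C=O (running total 2).
CH(COOCH3): ester, 1 C=O (running total 3).
CH(NHCOCH3): amide, 1 C=O (running total 4).
CH(COOCH3): ester, 1 C=O (running total 5).
CH(COOCH3): ester, 1 C=O (running total 6).
COOCH2CH3: ester, 1 C=O (running total 7).

7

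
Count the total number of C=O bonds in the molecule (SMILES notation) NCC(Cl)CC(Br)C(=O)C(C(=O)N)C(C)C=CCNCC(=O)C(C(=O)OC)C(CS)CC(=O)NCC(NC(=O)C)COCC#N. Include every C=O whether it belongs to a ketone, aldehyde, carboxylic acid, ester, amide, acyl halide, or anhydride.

6

CO: ketone, 1 C=O (running total 1).
CH(CONH2): amide, 1 C=O (running total 2).
CO: ketone, 1 C=O (running total 3).
CH(COOCH3): ester, 1 C=O (running total 4).
CH2CONHCH2: amide, 1 C=O (running total 5).
CH(NHCOCH3): amide, 1 C=O (running total 6).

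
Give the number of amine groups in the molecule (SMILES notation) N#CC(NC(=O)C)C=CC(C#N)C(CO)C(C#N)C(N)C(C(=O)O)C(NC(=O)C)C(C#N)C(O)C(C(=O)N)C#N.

N≡C–: carbon triple-bonded to nitrogen → nitrile.
pendant –NHC(=O)CH3: N bonded to a carbonyl → amide (not amine).
C=C double bond → alkene.
pendant –C≡N: nitrile.
pendant –CH2OH on an sp³ backbone C → alcohol.
pendant –C≡N: nitrile.
–NH2 on an sp³ carbon with no adjacent C=O → amine.
pendant –COOH: carbonyl C bonded to C and –OH → carboxylic acid.
pendant –NHC(=O)CH3: N bonded to a carbonyl → amide (not amine).
pendant –C≡N: nitrile.
–OH on an sp³ carbon → alcohol (secondary).
pendant –CONH2: carbonyl C bonded to C and N → amide.
–C≡N: carbon triple-bonded to nitrogen → nitrile.
Amine appears at: CH(NH2) → 1.

1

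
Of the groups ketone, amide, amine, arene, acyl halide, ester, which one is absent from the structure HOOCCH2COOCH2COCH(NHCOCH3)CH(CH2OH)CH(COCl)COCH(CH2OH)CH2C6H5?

amine

ester: present (CH2COOCH2 — –C(=O)–O–C with C on the carbonyl side → ester).
arene: present (C6H5 — –C6H5 phenyl ring → arene).
ketone: present (CO — –C(=O)– with carbon on both sides → ketone).
amide: present (CH(NHCOCH3) — pendant –NHC(=O)CH3: N bonded to a carbonyl → amide (not amine)).
acyl halide: present (CH(COCl) — pendant –C(=O)X: carbonyl C bonded to C and halogen → acyl halide).
amine: absent. In CH(NHCOCH3), the nitrogen is bonded directly to a carbonyl carbon, making it part of an amide, not a free amine.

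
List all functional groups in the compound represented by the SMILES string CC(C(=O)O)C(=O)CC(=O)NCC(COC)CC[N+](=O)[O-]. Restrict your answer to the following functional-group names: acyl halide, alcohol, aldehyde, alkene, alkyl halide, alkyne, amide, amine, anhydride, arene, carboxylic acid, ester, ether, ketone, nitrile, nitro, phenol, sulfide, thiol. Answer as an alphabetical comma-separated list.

pendant –COOH: carbonyl C bonded to C and –OH → carboxylic acid.
–C(=O)– with carbon on both sides → ketone.
–C(=O)–N– linkage → amide (the N is not an amine).
pendant –CH2OCH3: C–O–C linkage → ether.
–NO2 on carbon → nitro group.

amide, carboxylic acid, ether, ketone, nitro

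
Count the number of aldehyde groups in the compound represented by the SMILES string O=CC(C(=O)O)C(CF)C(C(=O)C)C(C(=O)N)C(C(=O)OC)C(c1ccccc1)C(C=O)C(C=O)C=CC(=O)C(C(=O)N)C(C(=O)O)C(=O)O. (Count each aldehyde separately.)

3

terminal –CHO: carbonyl C bonded to H and C → aldehyde.
pendant –COOH: carbonyl C bonded to C and –OH → carboxylic acid.
pendant –CH2X: halogen on sp³ carbon → alkyl halide.
pendant –COCH3: carbonyl C bonded to two carbons → ketone.
pendant –CONH2: carbonyl C bonded to C and N → amide.
pendant –COOCH3: carbonyl C bonded to C and –OCH3 → ester.
pendant –C6H5: benzene ring → arene.
pendant –CHO: carbonyl C bonded to C and H → aldehyde.
pendant –CHO: carbonyl C bonded to C and H → aldehyde.
C=C double bond → alkene.
–C(=O)– with carbon on both sides → ketone.
pendant –CONH2: carbonyl C bonded to C and N → amide.
pendant –COOH: carbonyl C bonded to C and –OH → carboxylic acid.
–COOH: carbonyl C bonded to –OH and C → carboxylic acid (the –OH is not a separate alcohol).
Aldehyde appears at: OHC, CH(CHO), CH(CHO) → 3.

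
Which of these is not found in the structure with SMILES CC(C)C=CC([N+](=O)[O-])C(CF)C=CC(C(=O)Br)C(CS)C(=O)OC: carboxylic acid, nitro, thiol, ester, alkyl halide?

carboxylic acid

ester: present (COOCH3 — –C(=O)OCH3: carbonyl C bonded to C and to –OCH3 → ester (not ketone + ether)).
thiol: present (CH(CH2SH) — pendant –CH2SH → thiol).
nitro: present (CH(NO2) — –NO2 on an sp³ carbon → nitro (the N=O is not a carbonyl)).
alkyl halide: present (CH(CH2F) — pendant –CH2X: halogen on sp³ carbon → alkyl halide).
carboxylic acid: absent. In COOCH3, the acyl oxygen is bonded to carbon (–O–C), not to H, so this is an ester.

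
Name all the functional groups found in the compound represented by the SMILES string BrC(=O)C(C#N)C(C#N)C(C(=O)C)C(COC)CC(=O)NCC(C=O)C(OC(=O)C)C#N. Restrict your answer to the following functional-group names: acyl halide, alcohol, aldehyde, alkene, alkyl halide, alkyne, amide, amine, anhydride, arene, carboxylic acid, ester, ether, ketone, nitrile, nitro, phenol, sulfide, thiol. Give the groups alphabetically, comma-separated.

acyl halide, aldehyde, amide, ester, ether, ketone, nitrile

Reading the structure from left to right:
  BrCO: –C(=O)Br: carbonyl C bonded to C and to a halogen → acyl halide (not alkyl halide).
  CH(CN): pendant –C≡N: nitrile.
  CH(CN): pendant –C≡N: nitrile.
  CH(COCH3): pendant –COCH3: carbonyl C bonded to two carbons → ketone.
  CH(CH2OCH3): pendant –CH2OCH3: C–O–C linkage → ether.
  CH2CONHCH2: –C(=O)–N– linkage → amide (the N is not an amine).
  CH(CHO): pendant –CHO: carbonyl C bonded to C and H → aldehyde.
  CH(OCOCH3): pendant –OC(=O)CH3: an acyloxy group → ester.
  CN: –C≡N: carbon triple-bonded to nitrogen → nitrile.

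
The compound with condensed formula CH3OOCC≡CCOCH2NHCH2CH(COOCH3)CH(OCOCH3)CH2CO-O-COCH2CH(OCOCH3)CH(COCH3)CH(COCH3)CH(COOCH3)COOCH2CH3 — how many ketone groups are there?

CH3O–C(=O)–: carbonyl C bonded to C and to –OCH3 → ester (not ketone + ether).
C≡C triple bond → alkyne.
–C(=O)– with carbon on both sides → ketone.
C–N–C with sp³ carbons and no adjacent C=O → amine (secondary).
pendant –COOCH3: carbonyl C bonded to C and –OCH3 → ester.
pendant –OC(=O)CH3: an acyloxy group → ester.
two acyl groups sharing one oxygen, –C(=O)–O–C(=O)– → anhydride.
pendant –OC(=O)CH3: an acyloxy group → ester.
pendant –COCH3: carbonyl C bonded to two carbons → ketone.
pendant –COCH3: carbonyl C bonded to two carbons → ketone.
pendant –COOCH3: carbonyl C bonded to C and –OCH3 → ester.
–C(=O)OCH2CH3: carbonyl C bonded to C and to –OEt → ester.
Ketone appears at: CO, CH(COCH3), CH(COCH3) → 3.

3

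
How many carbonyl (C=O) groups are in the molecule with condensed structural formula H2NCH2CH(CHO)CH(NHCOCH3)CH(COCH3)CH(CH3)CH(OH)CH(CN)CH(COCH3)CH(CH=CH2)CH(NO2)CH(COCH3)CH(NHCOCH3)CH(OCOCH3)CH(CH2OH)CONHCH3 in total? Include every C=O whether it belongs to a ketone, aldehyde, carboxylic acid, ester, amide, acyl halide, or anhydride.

CH(CHO): aldehyde, 1 C=O (running total 1).
CH(NHCOCH3): amide, 1 C=O (running total 2).
CH(COCH3): ketone, 1 C=O (running total 3).
CH(COCH3): ketone, 1 C=O (running total 4).
CH(COCH3): ketone, 1 C=O (running total 5).
CH(NHCOCH3): amide, 1 C=O (running total 6).
CH(OCOCH3): ester, 1 C=O (running total 7).
CONHCH3: amide, 1 C=O (running total 8).

8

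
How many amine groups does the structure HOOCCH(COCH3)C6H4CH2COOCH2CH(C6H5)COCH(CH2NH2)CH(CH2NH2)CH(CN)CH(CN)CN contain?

Taking each segment in turn:
  HOOC: –COOH: carbonyl C bonded to –OH and C → carboxylic acid (the –OH is not a separate alcohol).
  CH(COCH3): pendant –COCH3: carbonyl C bonded to two carbons → ketone.
  C6H4: para-disubstituted benzene ring → arene.
  CH2COOCH2: –C(=O)–O–C with C on the carbonyl side → ester.
  CH(C6H5): pendant –C6H5: benzene ring → arene.
  CO: –C(=O)– with carbon on both sides → ketone.
  CH(CH2NH2): pendant –CH2NH2: N on sp³ C, no adjacent C=O → amine.
  CH(CH2NH2): pendant –CH2NH2: N on sp³ C, no adjacent C=O → amine.
  CH(CN): pendant –C≡N: nitrile.
  CH(CN): pendant –C≡N: nitrile.
  CN: –C≡N: carbon triple-bonded to nitrogen → nitrile.
Amine appears at: CH(CH2NH2), CH(CH2NH2) → 2.

2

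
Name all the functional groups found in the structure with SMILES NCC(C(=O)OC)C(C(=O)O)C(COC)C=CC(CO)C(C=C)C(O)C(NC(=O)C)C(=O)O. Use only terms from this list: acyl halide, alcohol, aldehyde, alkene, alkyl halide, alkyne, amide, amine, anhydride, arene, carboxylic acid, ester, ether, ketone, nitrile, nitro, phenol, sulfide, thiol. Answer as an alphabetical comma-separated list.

–NH2 on an sp³ carbon with no adjacent C=O → amine.
pendant –COOCH3: carbonyl C bonded to C and –OCH3 → ester.
pendant –COOH: carbonyl C bonded to C and –OH → carboxylic acid.
pendant –CH2OCH3: C–O–C linkage → ether.
C=C double bond → alkene.
pendant –CH2OH on an sp³ backbone C → alcohol.
pendant –CH=CH2: C=C double bond → alkene.
–OH on an sp³ carbon → alcohol (secondary).
pendant –NHC(=O)CH3: N bonded to a carbonyl → amide (not amine).
–COOH: carbonyl C bonded to –OH and C → carboxylic acid (the –OH is not a separate alcohol).

alcohol, alkene, amide, amine, carboxylic acid, ester, ether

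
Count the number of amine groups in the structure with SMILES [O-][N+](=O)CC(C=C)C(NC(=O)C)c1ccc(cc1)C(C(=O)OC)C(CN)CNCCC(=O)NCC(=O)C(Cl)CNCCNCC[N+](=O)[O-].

Taking each segment in turn:
  O2NCH2: –NO2 on carbon → nitro group.
  CH(CH=CH2): pendant –CH=CH2: C=C double bond → alkene.
  CH(NHCOCH3): pendant –NHC(=O)CH3: N bonded to a carbonyl → amide (not amine).
  C6H4: para-disubstituted benzene ring → arene.
  CH(COOCH3): pendant –COOCH3: carbonyl C bonded to C and –OCH3 → ester.
  CH(CH2NH2): pendant –CH2NH2: N on sp³ C, no adjacent C=O → amine.
  CH2NHCH2: C–N–C with sp³ carbons and no adjacent C=O → amine (secondary).
  CH2CONHCH2: –C(=O)–N– linkage → amide (the N is not an amine).
  CO: –C(=O)– with carbon on both sides → ketone.
  CH(Cl): halogen on an sp³ carbon → alkyl halide.
  CH2NHCH2: C–N–C with sp³ carbons and no adjacent C=O → amine (secondary).
  CH2NHCH2: C–N–C with sp³ carbons and no adjacent C=O → amine (secondary).
  CH2NO2: –NO2 on carbon → nitro group.
Amine appears at: CH(CH2NH2), CH2NHCH2, CH2NHCH2, CH2NHCH2 → 4.

4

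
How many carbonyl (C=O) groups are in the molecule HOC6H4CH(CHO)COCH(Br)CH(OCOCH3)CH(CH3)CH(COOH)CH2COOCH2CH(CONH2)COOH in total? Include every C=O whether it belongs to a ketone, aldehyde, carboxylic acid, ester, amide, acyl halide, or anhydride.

7

CH(CHO): aldehyde, 1 C=O (running total 1).
CO: ketone, 1 C=O (running total 2).
CH(OCOCH3): ester, 1 C=O (running total 3).
CH(COOH): carboxylic acid, 1 C=O (running total 4).
CH2COOCH2: ester, 1 C=O (running total 5).
CH(CONH2): amide, 1 C=O (running total 6).
COOH: carboxylic acid, 1 C=O (running total 7).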